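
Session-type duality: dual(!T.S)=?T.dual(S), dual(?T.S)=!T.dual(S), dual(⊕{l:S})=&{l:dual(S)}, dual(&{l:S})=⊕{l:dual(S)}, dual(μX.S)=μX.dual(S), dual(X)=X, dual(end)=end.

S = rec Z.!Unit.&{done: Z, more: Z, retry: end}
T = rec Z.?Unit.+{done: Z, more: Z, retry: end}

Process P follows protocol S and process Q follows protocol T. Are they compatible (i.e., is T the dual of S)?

YES

rec Z vs rec Z  ✓ (μ self-dual)
  !Unit vs ?Unit  ✓
    &{done,more,retry} vs +{done,more,retry}  ✓ same labels
      case done:
        Z vs Z  ✓
      case more:
        Z vs Z  ✓
      case retry:
        end vs end  ✓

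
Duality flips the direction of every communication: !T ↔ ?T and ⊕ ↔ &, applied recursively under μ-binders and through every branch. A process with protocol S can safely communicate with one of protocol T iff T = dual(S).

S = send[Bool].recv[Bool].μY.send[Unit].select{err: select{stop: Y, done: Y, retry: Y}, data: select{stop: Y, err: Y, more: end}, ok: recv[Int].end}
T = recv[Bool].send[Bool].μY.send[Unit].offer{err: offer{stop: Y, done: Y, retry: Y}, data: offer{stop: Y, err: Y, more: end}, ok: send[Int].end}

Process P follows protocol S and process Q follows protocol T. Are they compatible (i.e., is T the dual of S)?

send[Bool] ‖ recv[Bool]  ok
  recv[Bool] ‖ send[Bool]  ok
    μY ‖ μY  ok (μ self-dual)
      send[Unit] ‖ send[Unit]  ✗ same direction on both sides — not dual

NO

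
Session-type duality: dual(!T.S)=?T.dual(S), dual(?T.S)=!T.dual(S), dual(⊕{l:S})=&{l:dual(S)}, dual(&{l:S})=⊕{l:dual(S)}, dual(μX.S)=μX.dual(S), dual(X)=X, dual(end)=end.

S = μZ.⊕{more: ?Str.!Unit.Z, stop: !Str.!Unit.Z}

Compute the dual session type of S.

μZ → μZ  (binder kept)
  ⊕{more,stop} → &{more,stop}  (⊕→&)
    • more:
      ?Str → !Str
        !Unit → ?Unit
          dual(Z) = Z
    • stop:
      !Str → ?Str
        !Unit → ?Unit
          dual(Z) = Z

μZ.&{more: !Str.?Unit.Z, stop: ?Str.?Unit.Z}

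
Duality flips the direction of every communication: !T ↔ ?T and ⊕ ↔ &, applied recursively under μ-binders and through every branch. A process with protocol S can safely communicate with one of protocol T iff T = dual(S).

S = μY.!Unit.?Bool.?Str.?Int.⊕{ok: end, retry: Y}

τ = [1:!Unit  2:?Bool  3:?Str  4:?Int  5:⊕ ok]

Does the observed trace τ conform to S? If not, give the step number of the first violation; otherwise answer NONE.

[1] !Unit  match  residual = ?Bool.?Str.?Int.⊕{ok: end, retry: μY.…}
[2] ?Bool  match  residual = ?Str.?Int.⊕{ok: end, retry: μY.…}
[3] ?Str  match  residual = ?Int.⊕{ok: end, retry: μY.…}
[4] ?Int  match  residual = ⊕{ok: end, retry: μY.…}
[5] ⊕ ok  match  residual = end
trace exhausted — no violation

NONE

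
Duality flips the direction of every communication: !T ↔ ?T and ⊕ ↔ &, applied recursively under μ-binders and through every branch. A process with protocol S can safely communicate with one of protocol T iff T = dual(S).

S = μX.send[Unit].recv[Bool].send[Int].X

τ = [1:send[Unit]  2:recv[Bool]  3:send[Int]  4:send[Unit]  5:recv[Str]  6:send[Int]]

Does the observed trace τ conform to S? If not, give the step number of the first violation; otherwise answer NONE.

5

[1] send[Unit]  match  residual = recv[Bool].send[Int].μX.…
[2] recv[Bool]  match  residual = send[Int].μX.…
[3] send[Int]  match  residual = μX.…
[4] send[Unit]  match  residual = recv[Bool].send[Int].μX.…
[5] got recv[Str], protocol expects recv[Bool]  ✗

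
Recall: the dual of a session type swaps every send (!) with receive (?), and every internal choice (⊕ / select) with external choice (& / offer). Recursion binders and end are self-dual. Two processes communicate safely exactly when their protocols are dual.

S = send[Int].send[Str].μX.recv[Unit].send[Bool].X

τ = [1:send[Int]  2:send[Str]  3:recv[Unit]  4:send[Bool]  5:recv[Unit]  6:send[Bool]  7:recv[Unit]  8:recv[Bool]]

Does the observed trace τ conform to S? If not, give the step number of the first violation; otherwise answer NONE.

[1] send[Int]  ✓  residual = send[Str].μX.…
[2] send[Str]  ✓  residual = μX.…
[3] recv[Unit]  ✓  residual = send[Bool].μX.…
[4] send[Bool]  ✓  residual = μX.…
[5] recv[Unit]  ✓  residual = send[Bool].μX.…
[6] send[Bool]  ✓  residual = μX.…
[7] recv[Unit]  ✓  residual = send[Bool].μX.…
[8] got recv[Bool], protocol expects send[Bool]  ✗

8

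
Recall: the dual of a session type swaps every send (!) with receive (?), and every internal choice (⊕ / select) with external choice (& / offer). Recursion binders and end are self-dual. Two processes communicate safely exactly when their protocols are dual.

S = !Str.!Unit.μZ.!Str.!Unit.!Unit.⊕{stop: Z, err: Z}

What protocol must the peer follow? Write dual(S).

!Str → ?Str
  !Unit → ?Unit
    μZ → μZ  (rec unchanged)
      !Str → ?Str
        !Unit → ?Unit
          !Unit → ?Unit
            ⊕{stop,err} → &{stop,err}  (⊕→&)
              [stop]
                dual(Z) = Z
              [err]
                dual(Z) = Z

?Str.?Unit.μZ.?Str.?Unit.?Unit.&{stop: Z, err: Z}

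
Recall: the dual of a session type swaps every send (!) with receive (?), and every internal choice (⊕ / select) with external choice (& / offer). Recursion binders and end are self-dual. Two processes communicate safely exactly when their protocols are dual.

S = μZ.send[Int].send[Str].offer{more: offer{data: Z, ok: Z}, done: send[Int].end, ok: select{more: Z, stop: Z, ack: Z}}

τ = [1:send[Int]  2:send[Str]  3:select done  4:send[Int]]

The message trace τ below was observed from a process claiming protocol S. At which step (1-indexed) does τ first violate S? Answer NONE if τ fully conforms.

@1 send[Int]  ok  cont: send[Str].offer{more: offer{data: μZ.…, ok: μZ.…}, done: send[Int].end, ok: select{more: μZ.…, stop: μZ.…, ack: μZ.…}}
@2 send[Str]  ok  cont: offer{more: offer{data: μZ.…, ok: μZ.…}, done: send[Int].end, ok: select{more: μZ.…, stop: μZ.…, ack: μZ.…}}
@3 got select done, protocol expects offer more or offer done or offer ok  ✗

3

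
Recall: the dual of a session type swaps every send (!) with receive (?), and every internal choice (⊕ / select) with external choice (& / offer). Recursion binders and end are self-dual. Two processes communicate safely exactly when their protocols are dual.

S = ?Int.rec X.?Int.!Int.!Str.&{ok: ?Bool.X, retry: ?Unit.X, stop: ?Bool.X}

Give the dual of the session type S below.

?Int ↦ !Int
  rec X ↦ rec X  (μ self-dual)
    ?Int ↦ !Int
      !Int ↦ ?Int
        !Str ↦ ?Str
          &{ok,retry,stop} ↦ +{ok,retry,stop}  (&→⊕)
            case ok:
              ?Bool ↦ !Bool
                X self-dual
            case retry:
              ?Unit ↦ !Unit
                X self-dual
            case stop:
              ?Bool ↦ !Bool
                X self-dual

!Int.rec X.!Int.?Int.?Str.+{ok: !Bool.X, retry: !Unit.X, stop: !Bool.X}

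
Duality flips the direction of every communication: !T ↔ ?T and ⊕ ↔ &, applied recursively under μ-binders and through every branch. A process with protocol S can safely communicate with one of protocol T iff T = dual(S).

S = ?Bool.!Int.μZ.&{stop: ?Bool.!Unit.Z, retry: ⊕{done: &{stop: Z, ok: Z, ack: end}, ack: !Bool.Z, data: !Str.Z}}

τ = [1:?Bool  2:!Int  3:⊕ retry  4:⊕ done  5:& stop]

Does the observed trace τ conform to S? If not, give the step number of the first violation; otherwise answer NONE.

step 1: ?Bool  match  residual = !Int.μZ.…
step 2: !Int  match  residual = μZ.…
step 3: got ⊕ retry, protocol expects & stop or & retry  ✗

3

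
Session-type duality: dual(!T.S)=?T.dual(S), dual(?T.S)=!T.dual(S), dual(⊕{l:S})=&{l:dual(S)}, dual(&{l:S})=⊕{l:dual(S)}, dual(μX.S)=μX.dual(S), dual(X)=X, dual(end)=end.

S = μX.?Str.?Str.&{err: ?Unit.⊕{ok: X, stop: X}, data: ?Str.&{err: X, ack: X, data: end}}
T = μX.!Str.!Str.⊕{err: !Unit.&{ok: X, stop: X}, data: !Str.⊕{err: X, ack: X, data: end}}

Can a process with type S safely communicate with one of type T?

μX ‖ μX  ✓ (μ self-dual)
  ?Str ‖ !Str  ✓
    ?Str ‖ !Str  ✓
      &{err,data} ‖ ⊕{err,data}  ✓ label sets agree
        • err:
          ?Unit ‖ !Unit  ✓
            ⊕{ok,stop} ‖ &{ok,stop}  ✓ label sets agree
              • ok:
                X ‖ X  ✓
              • stop:
                X ‖ X  ✓
        • data:
          ?Str ‖ !Str  ✓
            &{err,ack,data} ‖ ⊕{err,ack,data}  ✓ label sets agree
              • err:
                X ‖ X  ✓
              • ack:
                X ‖ X  ✓
              • data:
                end ‖ end  ✓

YES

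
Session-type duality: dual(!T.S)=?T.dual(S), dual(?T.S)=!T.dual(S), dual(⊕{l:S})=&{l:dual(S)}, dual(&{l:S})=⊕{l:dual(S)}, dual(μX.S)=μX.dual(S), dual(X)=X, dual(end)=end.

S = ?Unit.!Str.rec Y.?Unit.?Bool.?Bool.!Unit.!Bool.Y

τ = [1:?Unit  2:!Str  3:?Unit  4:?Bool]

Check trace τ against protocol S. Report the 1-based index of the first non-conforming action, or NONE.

[1] ?Unit  ok  residual = !Str.rec Y.…
[2] !Str  ok  residual = rec Y.…
[3] ?Unit  ok  residual = ?Bool.?Bool.!Unit.!Bool.rec Y.…
[4] ?Bool  ok  residual = ?Bool.!Unit.!Bool.rec Y.…
τ conforms to S (length 4)

NONE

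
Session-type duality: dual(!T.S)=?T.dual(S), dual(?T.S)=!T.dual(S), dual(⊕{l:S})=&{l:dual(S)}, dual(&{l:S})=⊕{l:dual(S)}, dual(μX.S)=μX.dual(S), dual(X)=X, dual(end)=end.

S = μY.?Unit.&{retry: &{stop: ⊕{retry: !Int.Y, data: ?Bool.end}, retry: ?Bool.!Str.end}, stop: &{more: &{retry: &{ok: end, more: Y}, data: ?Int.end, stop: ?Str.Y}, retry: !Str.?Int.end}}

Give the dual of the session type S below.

μY.!Unit.⊕{retry: ⊕{stop: &{retry: ?Int.Y, data: !Bool.end}, retry: !Bool.?Str.end}, stop: ⊕{more: ⊕{retry: ⊕{ok: end, more: Y}, data: !Int.end, stop: !Str.Y}, retry: ?Str.!Int.end}}

μY → μY  (binder kept)
  ?Unit → !Unit
    &{retry,stop} → ⊕{retry,stop}  (offer→select)
      • retry:
        &{stop,retry} → ⊕{stop,retry}  (offer→select)
          • stop:
            ⊕{retry,data} → &{retry,data}  (select→offer)
              • retry:
                !Int → ?Int
                  Y ↦ Y
              • data:
                ?Bool → !Bool
                  end ↦ end
          • retry:
            ?Bool → !Bool
              !Str → ?Str
                end ↦ end
      • stop:
        &{more,retry} → ⊕{more,retry}  (offer→select)
          • more:
            &{retry,data,stop} → ⊕{retry,data,stop}  (offer→select)
              • retry:
                &{ok,more} → ⊕{ok,more}  (offer→select)
                  • ok:
                    end ↦ end
                  • more:
                    Y ↦ Y
              • data:
                ?Int → !Int
                  end ↦ end
              • stop:
                ?Str → !Str
                  Y ↦ Y
          • retry:
            !Str → ?Str
              ?Int → !Int
                end ↦ end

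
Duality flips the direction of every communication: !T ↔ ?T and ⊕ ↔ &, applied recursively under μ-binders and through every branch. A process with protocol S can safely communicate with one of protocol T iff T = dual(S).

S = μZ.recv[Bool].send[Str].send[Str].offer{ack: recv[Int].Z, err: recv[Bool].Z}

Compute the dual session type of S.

μZ = μZ  (rec unchanged)
  recv[Bool] = send[Bool]
    send[Str] = recv[Str]
      send[Str] = recv[Str]
        offer{ack,err} = select{ack,err}  (&→⊕)
          [ack]
            recv[Int] = send[Int]
              dual(Z) = Z
          [err]
            recv[Bool] = send[Bool]
              dual(Z) = Z

μZ.send[Bool].recv[Str].recv[Str].select{ack: send[Int].Z, err: send[Bool].Z}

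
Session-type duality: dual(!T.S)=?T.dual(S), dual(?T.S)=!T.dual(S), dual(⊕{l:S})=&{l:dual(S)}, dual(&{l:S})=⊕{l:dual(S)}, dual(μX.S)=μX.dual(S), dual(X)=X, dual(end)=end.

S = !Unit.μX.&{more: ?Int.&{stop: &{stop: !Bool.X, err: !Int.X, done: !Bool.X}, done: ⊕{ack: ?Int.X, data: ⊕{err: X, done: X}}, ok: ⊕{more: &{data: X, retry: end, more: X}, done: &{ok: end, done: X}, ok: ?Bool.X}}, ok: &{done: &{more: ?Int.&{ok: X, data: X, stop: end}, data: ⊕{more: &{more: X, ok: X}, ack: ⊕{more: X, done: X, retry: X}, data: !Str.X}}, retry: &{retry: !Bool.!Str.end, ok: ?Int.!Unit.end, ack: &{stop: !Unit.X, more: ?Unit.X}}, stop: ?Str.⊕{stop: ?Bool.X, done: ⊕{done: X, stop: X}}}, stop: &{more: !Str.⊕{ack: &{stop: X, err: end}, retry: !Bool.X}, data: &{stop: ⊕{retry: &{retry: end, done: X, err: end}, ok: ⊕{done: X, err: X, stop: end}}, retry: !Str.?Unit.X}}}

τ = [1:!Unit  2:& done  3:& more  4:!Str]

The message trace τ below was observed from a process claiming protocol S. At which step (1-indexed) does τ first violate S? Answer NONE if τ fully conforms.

step 1: !Unit  ✓  residual = μX.…
step 2: got & done, protocol expects & more or & ok or & stop  ✗

2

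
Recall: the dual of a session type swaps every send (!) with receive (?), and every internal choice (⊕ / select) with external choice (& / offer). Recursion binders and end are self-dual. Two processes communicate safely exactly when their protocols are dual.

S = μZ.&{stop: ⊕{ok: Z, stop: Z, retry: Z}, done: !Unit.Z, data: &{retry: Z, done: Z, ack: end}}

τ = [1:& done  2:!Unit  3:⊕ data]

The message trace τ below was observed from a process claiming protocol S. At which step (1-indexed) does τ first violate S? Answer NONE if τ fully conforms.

step 1: & done  ✓  cont: !Unit.μZ.…
step 2: !Unit  ✓  cont: μZ.…
step 3: got ⊕ data, protocol expects & stop or & done or & data  ✗

3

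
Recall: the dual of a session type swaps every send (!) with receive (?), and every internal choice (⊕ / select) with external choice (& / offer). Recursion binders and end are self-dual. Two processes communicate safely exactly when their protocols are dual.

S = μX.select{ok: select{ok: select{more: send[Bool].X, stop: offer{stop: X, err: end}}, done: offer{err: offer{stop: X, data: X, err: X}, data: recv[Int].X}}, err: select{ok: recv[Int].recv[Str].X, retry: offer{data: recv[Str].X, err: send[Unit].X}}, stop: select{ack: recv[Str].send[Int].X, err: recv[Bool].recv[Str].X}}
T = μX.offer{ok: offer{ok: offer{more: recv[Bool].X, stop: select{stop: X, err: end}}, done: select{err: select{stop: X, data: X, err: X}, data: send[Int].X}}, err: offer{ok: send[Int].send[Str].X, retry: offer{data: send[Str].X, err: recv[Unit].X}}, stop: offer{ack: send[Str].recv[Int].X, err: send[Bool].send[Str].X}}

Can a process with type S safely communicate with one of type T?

μX | μX  match (binder kept)
  select{ok,err,stop} | offer{ok,err,stop}  match same labels
    [ok]
      select{ok,done} | offer{ok,done}  match same labels
        [ok]
          select{more,stop} | offer{more,stop}  match same labels
            [more]
              send[Bool] | recv[Bool]  match
                X | X  match
            [stop]
              offer{stop,err} | select{stop,err}  match same labels
                [stop]
                  X | X  match
                [err]
                  end | end  match
        [done]
          offer{err,data} | select{err,data}  match same labels
            [err]
              offer{stop,data,err} | select{stop,data,err}  match same labels
                [stop]
                  X | X  match
                [data]
                  X | X  match
                [err]
                  X | X  match
            [data]
              recv[Int] | send[Int]  match
                X | X  match
    [err]
      select{ok,retry} | offer{ok,retry}  match same labels
        [ok]
          recv[Int] | send[Int]  match
            recv[Str] | send[Str]  match
              X | X  match
        [retry]
          offer{data,err} | offer{data,err}  ✗ choice polarity not flipped — not dual

NO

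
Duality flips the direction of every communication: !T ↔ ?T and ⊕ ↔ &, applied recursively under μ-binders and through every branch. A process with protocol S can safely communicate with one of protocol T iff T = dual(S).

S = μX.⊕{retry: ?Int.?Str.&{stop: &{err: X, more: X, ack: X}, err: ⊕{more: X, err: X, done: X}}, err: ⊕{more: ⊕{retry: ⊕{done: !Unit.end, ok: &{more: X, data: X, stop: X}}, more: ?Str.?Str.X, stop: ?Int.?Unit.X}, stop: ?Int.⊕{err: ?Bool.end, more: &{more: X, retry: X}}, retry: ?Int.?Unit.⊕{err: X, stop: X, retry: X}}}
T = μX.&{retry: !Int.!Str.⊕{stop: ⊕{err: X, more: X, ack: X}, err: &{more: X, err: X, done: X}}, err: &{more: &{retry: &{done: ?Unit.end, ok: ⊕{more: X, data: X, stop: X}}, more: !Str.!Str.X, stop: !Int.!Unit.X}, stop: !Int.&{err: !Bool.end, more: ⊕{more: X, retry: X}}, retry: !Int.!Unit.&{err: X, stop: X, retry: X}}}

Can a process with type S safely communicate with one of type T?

μX vs μX  ✓ (binder kept)
  ⊕{retry,err} vs &{retry,err}  ✓ same labels
    case retry:
      ?Int vs !Int  ✓
        ?Str vs !Str  ✓
          &{stop,err} vs ⊕{stop,err}  ✓ same labels
            case stop:
              &{err,more,ack} vs ⊕{err,more,ack}  ✓ same labels
                case err:
                  X vs X  ✓
                case more:
                  X vs X  ✓
                case ack:
                  X vs X  ✓
            case err:
              ⊕{more,err,done} vs &{more,err,done}  ✓ same labels
                case more:
                  X vs X  ✓
                case err:
                  X vs X  ✓
                case done:
                  X vs X  ✓
    case err:
      ⊕{more,stop,retry} vs &{more,stop,retry}  ✓ same labels
        case more:
          ⊕{retry,more,stop} vs &{retry,more,stop}  ✓ same labels
            case retry:
              ⊕{done,ok} vs &{done,ok}  ✓ same labels
                case done:
                  !Unit vs ?Unit  ✓
                    end vs end  ✓
                case ok:
                  &{more,data,stop} vs ⊕{more,data,stop}  ✓ same labels
                    case more:
                      X vs X  ✓
                    case data:
                      X vs X  ✓
                    case stop:
                      X vs X  ✓
            case more:
              ?Str vs !Str  ✓
                ?Str vs !Str  ✓
                  X vs X  ✓
            case stop:
              ?Int vs !Int  ✓
                ?Unit vs !Unit  ✓
                  X vs X  ✓
        case stop:
          ?Int vs !Int  ✓
            ⊕{err,more} vs &{err,more}  ✓ same labels
              case err:
                ?Bool vs !Bool  ✓
                  end vs end  ✓
              case more:
                &{more,retry} vs ⊕{more,retry}  ✓ same labels
                  case more:
                    X vs X  ✓
                  case retry:
                    X vs X  ✓
        case retry:
          ?Int vs !Int  ✓
            ?Unit vs !Unit  ✓
              ⊕{err,stop,retry} vs &{err,stop,retry}  ✓ same labels
                case err:
                  X vs X  ✓
                case stop:
                  X vs X  ✓
                case retry:
                  X vs X  ✓

YES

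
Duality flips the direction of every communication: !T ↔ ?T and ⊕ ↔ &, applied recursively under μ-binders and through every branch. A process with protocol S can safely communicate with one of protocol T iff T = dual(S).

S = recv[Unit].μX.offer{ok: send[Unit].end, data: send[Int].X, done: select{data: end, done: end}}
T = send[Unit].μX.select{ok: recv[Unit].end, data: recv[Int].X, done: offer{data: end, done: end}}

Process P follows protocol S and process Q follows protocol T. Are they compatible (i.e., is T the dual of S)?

recv[Unit] ‖ send[Unit]  ok
  μX ‖ μX  ok (μ self-dual)
    offer{ok,data,done} ‖ select{ok,data,done}  ok label sets agree
      case ok:
        send[Unit] ‖ recv[Unit]  ok
          end ‖ end  ok
      case data:
        send[Int] ‖ recv[Int]  ok
          X ‖ X  ok
      case done:
        select{data,done} ‖ offer{data,done}  ok label sets agree
          case data:
            end ‖ end  ok
          case done:
            end ‖ end  ok

YES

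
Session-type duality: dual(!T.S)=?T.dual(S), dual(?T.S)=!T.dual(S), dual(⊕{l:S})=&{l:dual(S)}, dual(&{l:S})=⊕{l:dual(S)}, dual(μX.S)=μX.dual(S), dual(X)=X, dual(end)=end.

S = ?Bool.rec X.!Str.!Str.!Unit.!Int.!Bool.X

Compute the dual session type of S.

?Bool → !Bool
  rec X → rec X  (μ self-dual)
    !Str → ?Str
      !Str → ?Str
        !Unit → ?Unit
          !Int → ?Int
            !Bool → ?Bool
              dual(X) = X

!Bool.rec X.?Str.?Str.?Unit.?Int.?Bool.X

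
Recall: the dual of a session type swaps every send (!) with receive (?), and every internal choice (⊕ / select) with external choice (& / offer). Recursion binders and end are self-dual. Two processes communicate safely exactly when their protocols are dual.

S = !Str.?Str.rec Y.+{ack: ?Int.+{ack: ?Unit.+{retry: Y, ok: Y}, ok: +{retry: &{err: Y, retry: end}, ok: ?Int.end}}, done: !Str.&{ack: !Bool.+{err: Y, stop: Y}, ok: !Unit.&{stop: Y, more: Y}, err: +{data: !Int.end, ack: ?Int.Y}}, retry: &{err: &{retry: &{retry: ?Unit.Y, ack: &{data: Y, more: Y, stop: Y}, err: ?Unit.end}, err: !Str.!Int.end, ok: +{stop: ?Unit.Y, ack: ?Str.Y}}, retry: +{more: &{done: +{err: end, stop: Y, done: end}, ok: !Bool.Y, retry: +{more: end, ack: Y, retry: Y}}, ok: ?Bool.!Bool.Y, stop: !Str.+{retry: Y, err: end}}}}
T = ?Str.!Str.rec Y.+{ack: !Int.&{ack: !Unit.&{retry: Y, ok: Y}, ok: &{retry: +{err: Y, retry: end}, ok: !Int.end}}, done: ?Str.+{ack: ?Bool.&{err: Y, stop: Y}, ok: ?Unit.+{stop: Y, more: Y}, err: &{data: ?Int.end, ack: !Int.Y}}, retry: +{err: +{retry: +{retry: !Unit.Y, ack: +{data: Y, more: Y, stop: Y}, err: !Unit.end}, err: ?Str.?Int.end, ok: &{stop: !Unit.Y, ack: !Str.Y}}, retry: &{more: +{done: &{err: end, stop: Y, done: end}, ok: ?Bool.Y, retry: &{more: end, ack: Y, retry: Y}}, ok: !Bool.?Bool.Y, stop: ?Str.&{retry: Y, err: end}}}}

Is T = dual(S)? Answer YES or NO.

NO

!Str | ?Str  ok
  ?Str | !Str  ok
    rec Y | rec Y  ok (binder kept)
      +{ack,done,retry} | +{ack,done,retry}  ✗ choice polarity not flipped — not dual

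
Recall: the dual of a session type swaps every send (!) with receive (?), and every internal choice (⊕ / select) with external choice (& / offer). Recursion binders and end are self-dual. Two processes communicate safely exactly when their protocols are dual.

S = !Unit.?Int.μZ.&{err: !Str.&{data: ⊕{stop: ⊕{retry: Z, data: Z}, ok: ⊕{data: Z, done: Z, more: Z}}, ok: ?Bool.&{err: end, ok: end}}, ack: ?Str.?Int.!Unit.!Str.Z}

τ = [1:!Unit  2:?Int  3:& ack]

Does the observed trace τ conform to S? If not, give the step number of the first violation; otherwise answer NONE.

step 1: !Unit  ok  cont: ?Int.μZ.…
step 2: ?Int  ok  cont: μZ.…
step 3: & ack  ok  cont: ?Str.?Int.!Unit.!Str.μZ.…
trace exhausted — no violation

NONE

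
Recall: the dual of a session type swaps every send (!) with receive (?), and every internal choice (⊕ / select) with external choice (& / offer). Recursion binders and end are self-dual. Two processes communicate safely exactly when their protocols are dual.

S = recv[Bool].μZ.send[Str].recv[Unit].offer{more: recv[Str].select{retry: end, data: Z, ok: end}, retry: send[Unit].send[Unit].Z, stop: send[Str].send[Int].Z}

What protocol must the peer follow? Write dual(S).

send[Bool].μZ.recv[Str].send[Unit].select{more: send[Str].offer{retry: end, data: Z, ok: end}, retry: recv[Unit].recv[Unit].Z, stop: recv[Str].recv[Int].Z}

recv[Bool] → send[Bool]
  μZ → μZ  (rec unchanged)
    send[Str] → recv[Str]
      recv[Unit] → send[Unit]
        offer{more,retry,stop} → select{more,retry,stop}  (offer→select)
          • more:
            recv[Str] → send[Str]
              select{retry,data,ok} → offer{retry,data,ok}  (internal→external)
                • retry:
                  end self-dual
                • data:
                  Z self-dual
                • ok:
                  end self-dual
          • retry:
            send[Unit] → recv[Unit]
              send[Unit] → recv[Unit]
                Z self-dual
          • stop:
            send[Str] → recv[Str]
              send[Int] → recv[Int]
                Z self-dual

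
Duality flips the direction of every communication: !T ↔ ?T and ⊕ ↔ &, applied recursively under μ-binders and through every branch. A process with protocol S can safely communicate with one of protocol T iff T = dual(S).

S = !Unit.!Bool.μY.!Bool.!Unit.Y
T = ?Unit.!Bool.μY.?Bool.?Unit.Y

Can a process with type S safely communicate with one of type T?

!Unit | ?Unit  match
  !Bool | !Bool  ✗ same direction on both sides — not dual

NO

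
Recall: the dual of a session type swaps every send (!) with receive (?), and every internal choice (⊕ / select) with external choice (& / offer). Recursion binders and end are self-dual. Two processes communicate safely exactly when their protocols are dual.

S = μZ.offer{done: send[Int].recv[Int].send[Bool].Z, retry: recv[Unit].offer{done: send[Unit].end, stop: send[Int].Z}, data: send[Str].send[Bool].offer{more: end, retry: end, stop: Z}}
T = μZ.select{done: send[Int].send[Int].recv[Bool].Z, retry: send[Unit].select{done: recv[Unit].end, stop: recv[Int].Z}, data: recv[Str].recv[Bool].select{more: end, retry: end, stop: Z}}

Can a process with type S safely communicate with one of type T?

μZ ‖ μZ  ok (μ self-dual)
  offer{done,retry,data} ‖ select{done,retry,data}  ok labels match
    • done:
      send[Int] ‖ send[Int]  ✗ same direction on both sides — not dual

NO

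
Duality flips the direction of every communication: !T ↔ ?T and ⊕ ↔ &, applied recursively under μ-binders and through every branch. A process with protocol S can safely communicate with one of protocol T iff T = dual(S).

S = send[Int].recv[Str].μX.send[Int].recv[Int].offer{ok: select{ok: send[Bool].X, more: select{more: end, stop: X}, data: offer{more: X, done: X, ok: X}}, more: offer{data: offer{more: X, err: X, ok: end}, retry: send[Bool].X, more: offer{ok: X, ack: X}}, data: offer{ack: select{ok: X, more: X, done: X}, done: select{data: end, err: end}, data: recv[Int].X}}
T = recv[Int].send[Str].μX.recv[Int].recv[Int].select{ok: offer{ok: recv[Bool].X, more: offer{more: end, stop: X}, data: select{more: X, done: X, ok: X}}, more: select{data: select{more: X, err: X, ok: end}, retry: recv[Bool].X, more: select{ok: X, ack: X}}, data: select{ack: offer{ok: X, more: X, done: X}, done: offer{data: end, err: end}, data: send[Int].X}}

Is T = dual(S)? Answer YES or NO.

send[Int] vs recv[Int]  ok
  recv[Str] vs send[Str]  ok
    μX vs μX  ok (binder kept)
      send[Int] vs recv[Int]  ok
        recv[Int] vs recv[Int]  ✗ same direction on both sides — not dual

NO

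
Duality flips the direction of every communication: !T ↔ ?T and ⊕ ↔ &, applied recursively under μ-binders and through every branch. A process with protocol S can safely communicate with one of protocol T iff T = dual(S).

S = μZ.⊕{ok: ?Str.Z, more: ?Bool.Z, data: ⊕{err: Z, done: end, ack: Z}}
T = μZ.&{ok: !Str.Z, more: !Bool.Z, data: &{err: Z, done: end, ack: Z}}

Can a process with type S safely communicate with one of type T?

YES

μZ | μZ  ✓ (μ self-dual)
  ⊕{ok,more,data} | &{ok,more,data}  ✓ label sets agree
    • ok:
      ?Str | !Str  ✓
        Z | Z  ✓
    • more:
      ?Bool | !Bool  ✓
        Z | Z  ✓
    • data:
      ⊕{err,done,ack} | &{err,done,ack}  ✓ label sets agree
        • err:
          Z | Z  ✓
        • done:
          end | end  ✓
        • ack:
          Z | Z  ✓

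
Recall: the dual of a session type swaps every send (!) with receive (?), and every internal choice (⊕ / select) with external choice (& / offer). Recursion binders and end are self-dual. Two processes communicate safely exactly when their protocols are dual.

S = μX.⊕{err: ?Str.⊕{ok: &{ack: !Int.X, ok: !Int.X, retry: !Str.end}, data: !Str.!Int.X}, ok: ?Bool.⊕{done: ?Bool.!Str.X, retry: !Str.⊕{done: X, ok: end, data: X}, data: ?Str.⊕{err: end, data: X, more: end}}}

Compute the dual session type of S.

μX.&{err: !Str.&{ok: ⊕{ack: ?Int.X, ok: ?Int.X, retry: ?Str.end}, data: ?Str.?Int.X}, ok: !Bool.&{done: !Bool.?Str.X, retry: ?Str.&{done: X, ok: end, data: X}, data: !Str.&{err: end, data: X, more: end}}}

μX = μX  (binder kept)
  ⊕{err,ok} = &{err,ok}  (internal→external)
    [err]
      ?Str = !Str
        ⊕{ok,data} = &{ok,data}  (internal→external)
          [ok]
            &{ack,ok,retry} = ⊕{ack,ok,retry}  (offer→select)
              [ack]
                !Int = ?Int
                  X ↦ X
              [ok]
                !Int = ?Int
                  X ↦ X
              [retry]
                !Str = ?Str
                  end ↦ end
          [data]
            !Str = ?Str
              !Int = ?Int
                X ↦ X
    [ok]
      ?Bool = !Bool
        ⊕{done,retry,data} = &{done,retry,data}  (internal→external)
          [done]
            ?Bool = !Bool
              !Str = ?Str
                X ↦ X
          [retry]
            !Str = ?Str
              ⊕{done,ok,data} = &{done,ok,data}  (internal→external)
                [done]
                  X ↦ X
                [ok]
                  end ↦ end
                [data]
                  X ↦ X
          [data]
            ?Str = !Str
              ⊕{err,data,more} = &{err,data,more}  (internal→external)
                [err]
                  end ↦ end
                [data]
                  X ↦ X
                [more]
                  end ↦ end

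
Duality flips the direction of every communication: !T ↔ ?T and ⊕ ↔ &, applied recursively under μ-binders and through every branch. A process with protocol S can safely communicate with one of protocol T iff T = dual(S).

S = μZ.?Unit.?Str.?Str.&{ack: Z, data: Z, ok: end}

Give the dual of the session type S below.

μZ → μZ  (μ self-dual)
  ?Unit → !Unit
    ?Str → !Str
      ?Str → !Str
        &{ack,data,ok} → ⊕{ack,data,ok}  (external→internal)
          case ack:
            dual(Z) = Z
          case data:
            dual(Z) = Z
          case ok:
            dual(end) = end

μZ.!Unit.!Str.!Str.⊕{ack: Z, data: Z, ok: end}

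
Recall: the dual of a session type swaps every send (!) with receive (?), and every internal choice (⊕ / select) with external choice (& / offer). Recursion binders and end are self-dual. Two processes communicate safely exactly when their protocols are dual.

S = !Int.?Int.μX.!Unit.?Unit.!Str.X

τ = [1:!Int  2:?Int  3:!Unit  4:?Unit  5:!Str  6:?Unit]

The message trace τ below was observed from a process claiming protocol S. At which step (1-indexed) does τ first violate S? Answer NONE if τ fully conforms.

6

[1] !Int  ok  state: ?Int.μX.…
[2] ?Int  ok  state: μX.…
[3] !Unit  ok  state: ?Unit.!Str.μX.…
[4] ?Unit  ok  state: !Str.μX.…
[5] !Str  ok  state: μX.…
[6] got ?Unit, protocol expects !Unit  ✗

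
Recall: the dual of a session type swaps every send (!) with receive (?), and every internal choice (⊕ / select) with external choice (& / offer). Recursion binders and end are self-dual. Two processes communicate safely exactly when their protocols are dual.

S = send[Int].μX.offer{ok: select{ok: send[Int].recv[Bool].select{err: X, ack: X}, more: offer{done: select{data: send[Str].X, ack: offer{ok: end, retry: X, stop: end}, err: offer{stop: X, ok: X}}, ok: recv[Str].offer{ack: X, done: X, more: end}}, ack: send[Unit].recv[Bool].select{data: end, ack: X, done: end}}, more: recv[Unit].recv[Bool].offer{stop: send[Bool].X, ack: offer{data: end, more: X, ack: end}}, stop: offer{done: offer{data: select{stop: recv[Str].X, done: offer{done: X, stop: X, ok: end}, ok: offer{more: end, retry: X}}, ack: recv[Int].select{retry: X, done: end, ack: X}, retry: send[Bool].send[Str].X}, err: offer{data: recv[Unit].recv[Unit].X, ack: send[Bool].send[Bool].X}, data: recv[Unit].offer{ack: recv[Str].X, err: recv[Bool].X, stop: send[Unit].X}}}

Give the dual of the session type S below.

recv[Int].μX.select{ok: offer{ok: recv[Int].send[Bool].offer{err: X, ack: X}, more: select{done: offer{data: recv[Str].X, ack: select{ok: end, retry: X, stop: end}, err: select{stop: X, ok: X}}, ok: send[Str].select{ack: X, done: X, more: end}}, ack: recv[Unit].send[Bool].offer{data: end, ack: X, done: end}}, more: send[Unit].send[Bool].select{stop: recv[Bool].X, ack: select{data: end, more: X, ack: end}}, stop: select{done: select{data: offer{stop: send[Str].X, done: select{done: X, stop: X, ok: end}, ok: select{more: end, retry: X}}, ack: send[Int].offer{retry: X, done: end, ack: X}, retry: recv[Bool].recv[Str].X}, err: select{data: send[Unit].send[Unit].X, ack: recv[Bool].recv[Bool].X}, data: send[Unit].select{ack: send[Str].X, err: send[Bool].X, stop: recv[Unit].X}}}

send[Int] = recv[Int]
  μX = μX  (binder kept)
    offer{ok,more,stop} = select{ok,more,stop}  (offer→select)
      case ok:
        select{ok,more,ack} = offer{ok,more,ack}  (⊕→&)
          case ok:
            send[Int] = recv[Int]
              recv[Bool] = send[Bool]
                select{err,ack} = offer{err,ack}  (⊕→&)
                  case err:
                    X ↦ X
                  case ack:
                    X ↦ X
          case more:
            offer{done,ok} = select{done,ok}  (offer→select)
              case done:
                select{data,ack,err} = offer{data,ack,err}  (⊕→&)
                  case data:
                    send[Str] = recv[Str]
                      X ↦ X
                  case ack:
                    offer{ok,retry,stop} = select{ok,retry,stop}  (offer→select)
                      case ok:
                        end ↦ end
                      case retry:
                        X ↦ X
                      case stop:
                        end ↦ end
                  case err:
                    offer{stop,ok} = select{stop,ok}  (offer→select)
                      case stop:
                        X ↦ X
                      case ok:
                        X ↦ X
              case ok:
                recv[Str] = send[Str]
                  offer{ack,done,more} = select{ack,done,more}  (offer→select)
                    case ack:
                      X ↦ X
                    case done:
                      X ↦ X
                    case more:
                      end ↦ end
          case ack:
            send[Unit] = recv[Unit]
              recv[Bool] = send[Bool]
                select{data,ack,done} = offer{data,ack,done}  (⊕→&)
                  case data:
                    end ↦ end
                  case ack:
                    X ↦ X
                  case done:
                    end ↦ end
      case more:
        recv[Unit] = send[Unit]
          recv[Bool] = send[Bool]
            offer{stop,ack} = select{stop,ack}  (offer→select)
              case stop:
                send[Bool] = recv[Bool]
                  X ↦ X
              case ack:
                offer{data,more,ack} = select{data,more,ack}  (offer→select)
                  case data:
                    end ↦ end
                  case more:
                    X ↦ X
                  case ack:
                    end ↦ end
      case stop:
        offer{done,err,data} = select{done,err,data}  (offer→select)
          case done:
            offer{data,ack,retry} = select{data,ack,retry}  (offer→select)
              case data:
                select{stop,done,ok} = offer{stop,done,ok}  (⊕→&)
                  case stop:
                    recv[Str] = send[Str]
                      X ↦ X
                  case done:
                    offer{done,stop,ok} = select{done,stop,ok}  (offer→select)
                      case done:
                        X ↦ X
                      case stop:
                        X ↦ X
                      case ok:
                        end ↦ end
                  case ok:
                    offer{more,retry} = select{more,retry}  (offer→select)
                      case more:
                        end ↦ end
                      case retry:
                        X ↦ X
              case ack:
                recv[Int] = send[Int]
                  select{retry,done,ack} = offer{retry,done,ack}  (⊕→&)
                    case retry:
                      X ↦ X
                    case done:
                      end ↦ end
                    case ack:
                      X ↦ X
              case retry:
                send[Bool] = recv[Bool]
                  send[Str] = recv[Str]
                    X ↦ X
          case err:
            offer{data,ack} = select{data,ack}  (offer→select)
              case data:
                recv[Unit] = send[Unit]
                  recv[Unit] = send[Unit]
                    X ↦ X
              case ack:
                send[Bool] = recv[Bool]
                  send[Bool] = recv[Bool]
                    X ↦ X
          case data:
            recv[Unit] = send[Unit]
              offer{ack,err,stop} = select{ack,err,stop}  (offer→select)
                case ack:
                  recv[Str] = send[Str]
                    X ↦ X
                case err:
                  recv[Bool] = send[Bool]
                    X ↦ X
                case stop:
                  send[Unit] = recv[Unit]
                    X ↦ X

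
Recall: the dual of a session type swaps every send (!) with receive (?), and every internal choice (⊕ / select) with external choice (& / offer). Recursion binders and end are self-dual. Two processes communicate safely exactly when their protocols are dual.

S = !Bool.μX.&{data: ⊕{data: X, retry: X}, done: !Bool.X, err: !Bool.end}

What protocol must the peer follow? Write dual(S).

?Bool.μX.⊕{data: &{data: X, retry: X}, done: ?Bool.X, err: ?Bool.end}

!Bool → ?Bool
  μX → μX  (binder kept)
    &{data,done,err} → ⊕{data,done,err}  (&→⊕)
      case data:
        ⊕{data,retry} → &{data,retry}  (internal→external)
          case data:
            X ↦ X
          case retry:
            X ↦ X
      case done:
        !Bool → ?Bool
          X ↦ X
      case err:
        !Bool → ?Bool
          end ↦ end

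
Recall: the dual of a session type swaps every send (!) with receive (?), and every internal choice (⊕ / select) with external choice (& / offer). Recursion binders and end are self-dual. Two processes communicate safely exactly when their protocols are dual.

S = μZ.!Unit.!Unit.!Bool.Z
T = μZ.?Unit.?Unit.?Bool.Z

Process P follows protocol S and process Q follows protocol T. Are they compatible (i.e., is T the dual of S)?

μZ ‖ μZ  match (binder kept)
  !Unit ‖ ?Unit  match
    !Unit ‖ ?Unit  match
      !Bool ‖ ?Bool  match
        Z ‖ Z  match

YES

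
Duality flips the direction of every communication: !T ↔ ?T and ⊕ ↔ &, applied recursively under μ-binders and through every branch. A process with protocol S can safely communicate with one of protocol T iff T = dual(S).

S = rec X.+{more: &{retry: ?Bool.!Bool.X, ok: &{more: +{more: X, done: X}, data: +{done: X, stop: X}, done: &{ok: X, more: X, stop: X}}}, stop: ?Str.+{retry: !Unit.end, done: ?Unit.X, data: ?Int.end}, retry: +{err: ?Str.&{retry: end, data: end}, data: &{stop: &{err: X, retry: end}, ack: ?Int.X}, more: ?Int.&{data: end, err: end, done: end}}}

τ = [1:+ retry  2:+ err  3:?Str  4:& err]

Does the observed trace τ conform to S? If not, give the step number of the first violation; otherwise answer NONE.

4

step 1: + retry  match  cont: +{err: ?Str.&{retry: end, data: end}, data: &{stop: &{err: rec X.…, retry: end}, ack: ?Int.rec X.…}, more: ?Int.&{data: end, err: end, done: end}}
step 2: + err  match  cont: ?Str.&{retry: end, data: end}
step 3: ?Str  match  cont: &{retry: end, data: end}
step 4: got & err, protocol expects & retry or & data  ✗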